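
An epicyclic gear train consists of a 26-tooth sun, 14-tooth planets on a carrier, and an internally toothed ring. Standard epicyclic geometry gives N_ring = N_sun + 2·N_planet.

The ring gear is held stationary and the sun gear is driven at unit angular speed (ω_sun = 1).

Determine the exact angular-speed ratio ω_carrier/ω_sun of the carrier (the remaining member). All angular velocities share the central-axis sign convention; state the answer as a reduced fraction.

13/40

N_ring = 26 + 2·14 = 54
26(ω_s−ω_c) = −54(ω_r−ω_c),  ω_r=0, ω_s=1
26(1−ω_c) = −54(0−ω_c)  ⇒  80ω_c = 26  ⇒  ω_c = 13/40
ω_c/ω_s = 13/40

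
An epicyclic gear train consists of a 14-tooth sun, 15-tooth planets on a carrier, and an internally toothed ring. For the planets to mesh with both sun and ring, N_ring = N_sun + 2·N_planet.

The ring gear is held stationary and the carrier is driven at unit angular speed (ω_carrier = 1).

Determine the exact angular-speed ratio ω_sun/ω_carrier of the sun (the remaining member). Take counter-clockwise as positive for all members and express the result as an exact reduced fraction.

29/7

N_ring = 14 + 2·15 = 44
14(ω_s−ω_c) = −44(ω_r−ω_c),  ω_r=0, ω_c=1
ω_s = 1 − (44/14)(0−1) = 29/7
ω_s/ω_c = 29/7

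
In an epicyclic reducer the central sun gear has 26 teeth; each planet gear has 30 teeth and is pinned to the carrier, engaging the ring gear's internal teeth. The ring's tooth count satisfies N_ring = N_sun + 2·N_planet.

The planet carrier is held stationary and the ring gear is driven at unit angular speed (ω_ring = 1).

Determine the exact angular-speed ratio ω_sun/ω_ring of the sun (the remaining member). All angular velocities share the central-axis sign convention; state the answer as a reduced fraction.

-43/13

N_ring = 26 + 2·30 = 86
26(ω_s−ω_c) = −86(ω_r−ω_c),  ω_c=0, ω_r=1
ω_s = 0 − (86/26)(1−0) = -43/13
ω_s/ω_r = -43/13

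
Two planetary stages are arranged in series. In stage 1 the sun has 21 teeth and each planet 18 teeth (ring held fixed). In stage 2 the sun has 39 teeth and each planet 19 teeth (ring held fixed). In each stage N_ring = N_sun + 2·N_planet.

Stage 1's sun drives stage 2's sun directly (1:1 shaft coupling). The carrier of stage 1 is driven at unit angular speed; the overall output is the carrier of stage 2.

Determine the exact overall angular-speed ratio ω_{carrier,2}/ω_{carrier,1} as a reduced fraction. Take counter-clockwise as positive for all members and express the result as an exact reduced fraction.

Stage 1: N_ring = 21 + 2·18 = 57
Stage 1: 21(ω_s−ω_c) = −57(ω_r−ω_c),  ω_r=0, ω_c=1
Stage 1: ω_s = 1 − (57/21)(0−1) = 26/7
  ⇒ ω_s¹/ω_c¹ = 26/7
Stage 2: N_ring = 39 + 2·19 = 77
Stage 2: 39(ω_s−ω_c) = −77(ω_r−ω_c),  ω_r=0, ω_s=1
Stage 2: 39(1−ω_c) = −77(0−ω_c)  ⇒  116ω_c = 39  ⇒  ω_c = 39/116
  ⇒ ω_c²/ω_s² = 39/116
Coupling ω_s² = ω_s¹ ⇒ overall = 26/7 × 39/116 = 507/406

507/406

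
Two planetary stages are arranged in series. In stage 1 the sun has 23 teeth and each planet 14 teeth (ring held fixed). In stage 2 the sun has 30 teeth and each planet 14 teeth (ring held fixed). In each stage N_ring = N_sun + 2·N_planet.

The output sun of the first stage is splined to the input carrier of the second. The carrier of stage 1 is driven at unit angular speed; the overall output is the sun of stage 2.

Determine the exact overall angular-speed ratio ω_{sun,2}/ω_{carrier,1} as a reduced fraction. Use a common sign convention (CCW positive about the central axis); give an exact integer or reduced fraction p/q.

Stage 1: N_ring = 23 + 2·14 = 51
Stage 1: 23(ω_s−ω_c) = −51(ω_r−ω_c),  ω_r=0, ω_c=1
Stage 1: ω_s = 1 − (51/23)(0−1) = 74/23
  ⇒ ω_s¹/ω_c¹ = 74/23
Stage 2: N_ring = 30 + 2·14 = 58
Stage 2: 30(ω_s−ω_c) = −58(ω_r−ω_c),  ω_r=0, ω_c=1
Stage 2: ω_s = 1 − (58/30)(0−1) = 44/15
  ⇒ ω_s²/ω_c² = 44/15
Coupling ω_c² = ω_s¹ ⇒ overall = 74/23 × 44/15 = 3256/345

3256/345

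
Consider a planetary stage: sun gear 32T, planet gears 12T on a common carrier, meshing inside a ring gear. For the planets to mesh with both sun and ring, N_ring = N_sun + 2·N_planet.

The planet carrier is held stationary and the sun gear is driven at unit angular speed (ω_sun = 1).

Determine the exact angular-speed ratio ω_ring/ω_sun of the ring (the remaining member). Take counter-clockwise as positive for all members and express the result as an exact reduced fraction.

N_ring = 32 + 2·12 = 56
32(ω_s−ω_c) = −56(ω_r−ω_c),  ω_c=0, ω_s=1
ω_r = 0 − (32/56)(1−0) = -4/7
ω_r/ω_s = -4/7

-4/7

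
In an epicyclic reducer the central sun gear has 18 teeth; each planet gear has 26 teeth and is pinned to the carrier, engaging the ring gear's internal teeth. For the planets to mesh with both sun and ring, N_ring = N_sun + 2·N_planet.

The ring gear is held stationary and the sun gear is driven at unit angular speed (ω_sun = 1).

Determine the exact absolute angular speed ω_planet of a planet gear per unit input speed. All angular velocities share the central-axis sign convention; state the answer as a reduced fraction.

-9/26

N_ring = 18 + 2·26 = 70
18(ω_s−ω_c) = −70(ω_r−ω_c),  ω_r=0, ω_s=1
18(1−ω_c) = −70(0−ω_c)  ⇒  88ω_c = 18  ⇒  ω_c = 9/44
sun–planet: 18·(1−9/44) = −26·(ω_p−ω_c)  ⇒  ω_p−ω_c = −(18/26)·(35/44) = -315/572
ω_p = 9/44 − 315/572 = -9/26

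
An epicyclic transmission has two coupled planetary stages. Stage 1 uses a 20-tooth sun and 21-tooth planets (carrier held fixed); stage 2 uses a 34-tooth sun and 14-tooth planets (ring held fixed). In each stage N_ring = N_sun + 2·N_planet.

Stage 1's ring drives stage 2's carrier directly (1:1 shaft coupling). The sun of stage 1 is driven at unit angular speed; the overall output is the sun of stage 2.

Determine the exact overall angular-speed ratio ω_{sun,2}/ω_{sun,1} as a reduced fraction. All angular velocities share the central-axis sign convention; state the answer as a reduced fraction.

-480/527

Stage 1: N_ring = 20 + 2·21 = 62
Stage 1: 20(ω_s−ω_c) = −62(ω_r−ω_c),  ω_c=0, ω_s=1
Stage 1: ω_r = 0 − (20/62)(1−0) = -10/31
  ⇒ ω_r¹/ω_s¹ = -10/31
Stage 2: N_ring = 34 + 2·14 = 62
Stage 2: 34(ω_s−ω_c) = −62(ω_r−ω_c),  ω_r=0, ω_c=1
Stage 2: ω_s = 1 − (62/34)(0−1) = 48/17
  ⇒ ω_s²/ω_c² = 48/17
Coupling ω_c² = ω_r¹ ⇒ overall = -10/31 × 48/17 = -480/527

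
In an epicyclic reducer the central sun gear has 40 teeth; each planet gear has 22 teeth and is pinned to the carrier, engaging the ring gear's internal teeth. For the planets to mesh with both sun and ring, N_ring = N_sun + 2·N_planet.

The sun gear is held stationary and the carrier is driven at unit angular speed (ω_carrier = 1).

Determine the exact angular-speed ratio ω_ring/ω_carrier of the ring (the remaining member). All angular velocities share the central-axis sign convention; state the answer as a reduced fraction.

N_ring = 40 + 2·22 = 84
40(ω_s−ω_c) = −84(ω_r−ω_c),  ω_s=0, ω_c=1
ω_r = 1 − (40/84)(0−1) = 31/21
ω_r/ω_c = 31/21

31/21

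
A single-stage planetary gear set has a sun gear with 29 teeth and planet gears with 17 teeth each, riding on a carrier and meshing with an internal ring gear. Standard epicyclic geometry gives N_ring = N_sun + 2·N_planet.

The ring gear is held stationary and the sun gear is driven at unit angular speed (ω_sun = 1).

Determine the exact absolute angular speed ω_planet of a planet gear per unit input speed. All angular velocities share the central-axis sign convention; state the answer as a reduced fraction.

N_ring = 29 + 2·17 = 63
29(ω_s−ω_c) = −63(ω_r−ω_c),  ω_r=0, ω_s=1
29(1−ω_c) = −63(0−ω_c)  ⇒  92ω_c = 29  ⇒  ω_c = 29/92
sun–planet: 29·(1−29/92) = −17·(ω_p−ω_c)  ⇒  ω_p−ω_c = −(29/17)·(63/92) = -1827/1564
ω_p = 29/92 − 1827/1564 = -29/34

-29/34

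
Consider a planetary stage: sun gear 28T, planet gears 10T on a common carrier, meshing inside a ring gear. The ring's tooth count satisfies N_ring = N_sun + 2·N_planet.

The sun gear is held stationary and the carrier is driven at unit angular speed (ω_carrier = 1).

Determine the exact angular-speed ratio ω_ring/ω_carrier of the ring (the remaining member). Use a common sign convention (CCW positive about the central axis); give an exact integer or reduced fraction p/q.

19/12

N_ring = 28 + 2·10 = 48
28(ω_s−ω_c) = −48(ω_r−ω_c),  ω_s=0, ω_c=1
ω_r = 1 − (28/48)(0−1) = 19/12
ω_r/ω_c = 19/12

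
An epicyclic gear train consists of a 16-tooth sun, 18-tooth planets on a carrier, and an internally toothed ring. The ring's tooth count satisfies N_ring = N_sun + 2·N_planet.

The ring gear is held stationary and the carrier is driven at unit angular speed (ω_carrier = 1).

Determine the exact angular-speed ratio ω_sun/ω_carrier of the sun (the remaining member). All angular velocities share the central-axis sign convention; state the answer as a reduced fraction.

N_ring = 16 + 2·18 = 52
16(ω_s−ω_c) = −52(ω_r−ω_c),  ω_r=0, ω_c=1
ω_s = 1 − (52/16)(0−1) = 17/4
ω_s/ω_c = 17/4

17/4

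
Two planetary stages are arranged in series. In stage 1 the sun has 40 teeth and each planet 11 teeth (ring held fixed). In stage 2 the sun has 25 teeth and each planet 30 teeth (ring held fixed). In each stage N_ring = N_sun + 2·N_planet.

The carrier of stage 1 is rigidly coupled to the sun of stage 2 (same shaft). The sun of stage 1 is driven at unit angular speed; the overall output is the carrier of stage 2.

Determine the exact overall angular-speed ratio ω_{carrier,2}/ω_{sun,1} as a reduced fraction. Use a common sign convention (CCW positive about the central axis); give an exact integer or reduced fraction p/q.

Stage 1: N_ring = 40 + 2·11 = 62
Stage 1: 40(ω_s−ω_c) = −62(ω_r−ω_c),  ω_r=0, ω_s=1
Stage 1: 40(1−ω_c) = −62(0−ω_c)  ⇒  102ω_c = 40  ⇒  ω_c = 20/51
  ⇒ ω_c¹/ω_s¹ = 20/51
Stage 2: N_ring = 25 + 2·30 = 85
Stage 2: 25(ω_s−ω_c) = −85(ω_r−ω_c),  ω_r=0, ω_s=1
Stage 2: 25(1−ω_c) = −85(0−ω_c)  ⇒  110ω_c = 25  ⇒  ω_c = 5/22
  ⇒ ω_c²/ω_s² = 5/22
Coupling ω_s² = ω_c¹ ⇒ overall = 20/51 × 5/22 = 50/561

50/561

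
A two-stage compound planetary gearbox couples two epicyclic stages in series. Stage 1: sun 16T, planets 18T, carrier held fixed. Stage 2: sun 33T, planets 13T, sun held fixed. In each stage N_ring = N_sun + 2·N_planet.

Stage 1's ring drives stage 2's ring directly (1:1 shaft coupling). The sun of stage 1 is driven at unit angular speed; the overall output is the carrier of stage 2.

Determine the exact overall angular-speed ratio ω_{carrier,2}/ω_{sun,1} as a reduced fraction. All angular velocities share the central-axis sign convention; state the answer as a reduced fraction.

-59/299

Stage 1: N_ring = 16 + 2·18 = 52
Stage 1: 16(ω_s−ω_c) = −52(ω_r−ω_c),  ω_c=0, ω_s=1
Stage 1: ω_r = 0 − (16/52)(1−0) = -4/13
  ⇒ ω_r¹/ω_s¹ = -4/13
Stage 2: N_ring = 33 + 2·13 = 59
Stage 2: 33(ω_s−ω_c) = −59(ω_r−ω_c),  ω_s=0, ω_r=1
Stage 2: 33(0−ω_c) = −59(1−ω_c)  ⇒  92ω_c = 59  ⇒  ω_c = 59/92
  ⇒ ω_c²/ω_r² = 59/92
Coupling ω_r² = ω_r¹ ⇒ overall = -4/13 × 59/92 = -59/299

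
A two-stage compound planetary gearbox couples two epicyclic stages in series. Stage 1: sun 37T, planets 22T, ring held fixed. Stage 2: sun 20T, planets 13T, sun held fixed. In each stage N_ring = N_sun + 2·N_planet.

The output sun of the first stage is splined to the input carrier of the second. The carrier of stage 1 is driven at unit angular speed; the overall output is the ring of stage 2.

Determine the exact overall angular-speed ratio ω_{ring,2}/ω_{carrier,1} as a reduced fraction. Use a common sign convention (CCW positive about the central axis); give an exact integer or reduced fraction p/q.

3894/851

Stage 1: N_ring = 37 + 2·22 = 81
Stage 1: 37(ω_s−ω_c) = −81(ω_r−ω_c),  ω_r=0, ω_c=1
Stage 1: ω_s = 1 − (81/37)(0−1) = 118/37
  ⇒ ω_s¹/ω_c¹ = 118/37
Stage 2: N_ring = 20 + 2·13 = 46
Stage 2: 20(ω_s−ω_c) = −46(ω_r−ω_c),  ω_s=0, ω_c=1
Stage 2: ω_r = 1 − (20/46)(0−1) = 33/23
  ⇒ ω_r²/ω_c² = 33/23
Coupling ω_c² = ω_s¹ ⇒ overall = 118/37 × 33/23 = 3894/851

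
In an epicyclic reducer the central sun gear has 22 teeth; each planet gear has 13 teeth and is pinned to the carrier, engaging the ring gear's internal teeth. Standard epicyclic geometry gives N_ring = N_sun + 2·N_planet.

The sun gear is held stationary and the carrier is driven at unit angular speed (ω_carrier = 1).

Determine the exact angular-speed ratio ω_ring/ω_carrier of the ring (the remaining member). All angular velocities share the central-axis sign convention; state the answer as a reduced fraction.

N_ring = 22 + 2·13 = 48
22(ω_s−ω_c) = −48(ω_r−ω_c),  ω_s=0, ω_c=1
ω_r = 1 − (22/48)(0−1) = 35/24
ω_r/ω_c = 35/24

35/24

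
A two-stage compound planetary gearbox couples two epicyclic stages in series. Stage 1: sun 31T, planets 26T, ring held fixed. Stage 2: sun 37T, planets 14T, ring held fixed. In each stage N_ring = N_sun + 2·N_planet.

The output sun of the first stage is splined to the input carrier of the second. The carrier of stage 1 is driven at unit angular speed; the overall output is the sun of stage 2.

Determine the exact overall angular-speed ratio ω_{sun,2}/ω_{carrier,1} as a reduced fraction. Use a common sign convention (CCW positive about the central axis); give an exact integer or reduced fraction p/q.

Stage 1: N_ring = 31 + 2·26 = 83
Stage 1: 31(ω_s−ω_c) = −83(ω_r−ω_c),  ω_r=0, ω_c=1
Stage 1: ω_s = 1 − (83/31)(0−1) = 114/31
  ⇒ ω_s¹/ω_c¹ = 114/31
Stage 2: N_ring = 37 + 2·14 = 65
Stage 2: 37(ω_s−ω_c) = −65(ω_r−ω_c),  ω_r=0, ω_c=1
Stage 2: ω_s = 1 − (65/37)(0−1) = 102/37
  ⇒ ω_s²/ω_c² = 102/37
Coupling ω_c² = ω_s¹ ⇒ overall = 114/31 × 102/37 = 11628/1147

11628/1147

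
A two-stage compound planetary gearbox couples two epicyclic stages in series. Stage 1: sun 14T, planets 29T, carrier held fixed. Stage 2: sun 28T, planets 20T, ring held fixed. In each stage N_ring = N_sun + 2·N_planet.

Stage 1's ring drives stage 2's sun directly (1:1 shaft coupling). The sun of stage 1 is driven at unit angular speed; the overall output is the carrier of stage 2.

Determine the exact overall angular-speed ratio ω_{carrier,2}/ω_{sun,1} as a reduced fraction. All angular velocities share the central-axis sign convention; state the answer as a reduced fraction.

-49/864

Stage 1: N_ring = 14 + 2·29 = 72
Stage 1: 14(ω_s−ω_c) = −72(ω_r−ω_c),  ω_c=0, ω_s=1
Stage 1: ω_r = 0 − (14/72)(1−0) = -7/36
  ⇒ ω_r¹/ω_s¹ = -7/36
Stage 2: N_ring = 28 + 2·20 = 68
Stage 2: 28(ω_s−ω_c) = −68(ω_r−ω_c),  ω_r=0, ω_s=1
Stage 2: 28(1−ω_c) = −68(0−ω_c)  ⇒  96ω_c = 28  ⇒  ω_c = 7/24
  ⇒ ω_c²/ω_s² = 7/24
Coupling ω_s² = ω_r¹ ⇒ overall = -7/36 × 7/24 = -49/864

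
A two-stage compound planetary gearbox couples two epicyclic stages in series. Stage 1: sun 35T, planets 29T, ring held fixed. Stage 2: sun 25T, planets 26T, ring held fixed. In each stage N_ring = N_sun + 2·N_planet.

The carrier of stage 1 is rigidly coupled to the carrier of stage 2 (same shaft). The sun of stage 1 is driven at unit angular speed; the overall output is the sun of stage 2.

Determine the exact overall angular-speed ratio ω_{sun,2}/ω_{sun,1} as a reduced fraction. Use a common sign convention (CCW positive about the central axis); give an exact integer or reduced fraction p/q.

Stage 1: N_ring = 35 + 2·29 = 93
Stage 1: 35(ω_s−ω_c) = −93(ω_r−ω_c),  ω_r=0, ω_s=1
Stage 1: 35(1−ω_c) = −93(0−ω_c)  ⇒  128ω_c = 35  ⇒  ω_c = 35/128
  ⇒ ω_c¹/ω_s¹ = 35/128
Stage 2: N_ring = 25 + 2·26 = 77
Stage 2: 25(ω_s−ω_c) = −77(ω_r−ω_c),  ω_r=0, ω_c=1
Stage 2: ω_s = 1 − (77/25)(0−1) = 102/25
  ⇒ ω_s²/ω_c² = 102/25
Coupling ω_c² = ω_c¹ ⇒ overall = 35/128 × 102/25 = 357/320

357/320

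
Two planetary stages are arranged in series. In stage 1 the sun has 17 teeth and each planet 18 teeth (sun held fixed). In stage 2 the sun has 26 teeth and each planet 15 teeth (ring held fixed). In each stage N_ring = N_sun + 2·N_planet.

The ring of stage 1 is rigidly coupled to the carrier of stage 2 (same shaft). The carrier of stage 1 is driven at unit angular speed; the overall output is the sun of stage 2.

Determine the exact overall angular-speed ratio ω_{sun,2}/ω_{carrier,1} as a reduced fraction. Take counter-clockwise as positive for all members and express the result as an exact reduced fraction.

Stage 1: N_ring = 17 + 2·18 = 53
Stage 1: 17(ω_s−ω_c) = −53(ω_r−ω_c),  ω_s=0, ω_c=1
Stage 1: ω_r = 1 − (17/53)(0−1) = 70/53
  ⇒ ω_r¹/ω_c¹ = 70/53
Stage 2: N_ring = 26 + 2·15 = 56
Stage 2: 26(ω_s−ω_c) = −56(ω_r−ω_c),  ω_r=0, ω_c=1
Stage 2: ω_s = 1 − (56/26)(0−1) = 41/13
  ⇒ ω_s²/ω_c² = 41/13
Coupling ω_c² = ω_r¹ ⇒ overall = 70/53 × 41/13 = 2870/689

2870/689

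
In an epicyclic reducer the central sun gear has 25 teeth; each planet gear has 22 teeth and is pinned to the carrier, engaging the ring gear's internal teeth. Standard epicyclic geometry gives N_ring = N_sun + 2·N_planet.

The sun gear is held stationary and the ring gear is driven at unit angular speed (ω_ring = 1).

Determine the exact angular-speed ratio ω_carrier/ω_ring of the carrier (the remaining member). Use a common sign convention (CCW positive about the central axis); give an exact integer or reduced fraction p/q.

69/94

N_ring = 25 + 2·22 = 69
25(ω_s−ω_c) = −69(ω_r−ω_c),  ω_s=0, ω_r=1
25(0−ω_c) = −69(1−ω_c)  ⇒  94ω_c = 69  ⇒  ω_c = 69/94
ω_c/ω_r = 69/94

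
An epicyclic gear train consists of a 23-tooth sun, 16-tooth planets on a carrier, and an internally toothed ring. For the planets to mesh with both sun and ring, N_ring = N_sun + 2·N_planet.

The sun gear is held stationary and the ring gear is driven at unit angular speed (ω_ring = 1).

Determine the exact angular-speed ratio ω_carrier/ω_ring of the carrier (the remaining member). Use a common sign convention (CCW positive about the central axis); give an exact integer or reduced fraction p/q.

55/78

N_ring = 23 + 2·16 = 55
23(ω_s−ω_c) = −55(ω_r−ω_c),  ω_s=0, ω_r=1
23(0−ω_c) = −55(1−ω_c)  ⇒  78ω_c = 55  ⇒  ω_c = 55/78
ω_c/ω_r = 55/78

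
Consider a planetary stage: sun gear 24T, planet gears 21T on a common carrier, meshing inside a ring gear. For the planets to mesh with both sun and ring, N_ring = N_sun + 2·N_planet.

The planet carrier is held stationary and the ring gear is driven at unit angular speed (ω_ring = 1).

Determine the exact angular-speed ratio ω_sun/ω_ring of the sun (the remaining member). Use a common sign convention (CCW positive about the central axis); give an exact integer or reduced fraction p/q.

N_ring = 24 + 2·21 = 66
24(ω_s−ω_c) = −66(ω_r−ω_c),  ω_c=0, ω_r=1
ω_s = 0 − (66/24)(1−0) = -11/4
ω_s/ω_r = -11/4

-11/4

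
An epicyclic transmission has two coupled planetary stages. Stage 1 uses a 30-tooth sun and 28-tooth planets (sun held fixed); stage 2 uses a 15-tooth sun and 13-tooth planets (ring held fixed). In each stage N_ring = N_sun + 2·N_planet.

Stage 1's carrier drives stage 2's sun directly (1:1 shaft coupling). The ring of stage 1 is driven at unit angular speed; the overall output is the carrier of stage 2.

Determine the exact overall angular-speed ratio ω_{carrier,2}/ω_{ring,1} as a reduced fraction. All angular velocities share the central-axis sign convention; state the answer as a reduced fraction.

Stage 1: N_ring = 30 + 2·28 = 86
Stage 1: 30(ω_s−ω_c) = −86(ω_r−ω_c),  ω_s=0, ω_r=1
Stage 1: 30(0−ω_c) = −86(1−ω_c)  ⇒  116ω_c = 86  ⇒  ω_c = 43/58
  ⇒ ω_c¹/ω_r¹ = 43/58
Stage 2: N_ring = 15 + 2·13 = 41
Stage 2: 15(ω_s−ω_c) = −41(ω_r−ω_c),  ω_r=0, ω_s=1
Stage 2: 15(1−ω_c) = −41(0−ω_c)  ⇒  56ω_c = 15  ⇒  ω_c = 15/56
  ⇒ ω_c²/ω_s² = 15/56
Coupling ω_s² = ω_c¹ ⇒ overall = 43/58 × 15/56 = 645/3248

645/3248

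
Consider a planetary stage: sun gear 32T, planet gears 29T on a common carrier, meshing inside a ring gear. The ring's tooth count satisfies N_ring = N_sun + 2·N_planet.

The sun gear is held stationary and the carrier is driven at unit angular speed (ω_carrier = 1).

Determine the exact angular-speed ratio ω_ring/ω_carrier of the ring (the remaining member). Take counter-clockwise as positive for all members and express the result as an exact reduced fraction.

61/45

N_ring = 32 + 2·29 = 90
32(ω_s−ω_c) = −90(ω_r−ω_c),  ω_s=0, ω_c=1
ω_r = 1 − (32/90)(0−1) = 61/45
ω_r/ω_c = 61/45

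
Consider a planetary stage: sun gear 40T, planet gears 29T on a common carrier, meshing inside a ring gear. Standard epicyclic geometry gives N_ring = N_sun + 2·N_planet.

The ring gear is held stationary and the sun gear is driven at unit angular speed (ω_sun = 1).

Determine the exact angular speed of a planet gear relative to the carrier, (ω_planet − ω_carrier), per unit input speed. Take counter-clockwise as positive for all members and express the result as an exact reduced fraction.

N_ring = 40 + 2·29 = 98
40(ω_s−ω_c) = −98(ω_r−ω_c),  ω_r=0, ω_s=1
40(1−ω_c) = −98(0−ω_c)  ⇒  138ω_c = 40  ⇒  ω_c = 20/69
sun–planet: 40·(1−20/69) = −29·(ω_p−ω_c)  ⇒  ω_p−ω_c = −(40/29)·(49/69) = -1960/2001

-1960/2001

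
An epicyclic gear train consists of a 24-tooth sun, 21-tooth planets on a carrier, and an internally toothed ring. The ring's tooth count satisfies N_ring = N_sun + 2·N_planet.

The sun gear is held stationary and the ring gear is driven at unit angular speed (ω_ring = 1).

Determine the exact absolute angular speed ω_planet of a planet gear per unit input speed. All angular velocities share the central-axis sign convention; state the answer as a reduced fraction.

N_ring = 24 + 2·21 = 66
24(ω_s−ω_c) = −66(ω_r−ω_c),  ω_s=0, ω_r=1
24(0−ω_c) = −66(1−ω_c)  ⇒  90ω_c = 66  ⇒  ω_c = 11/15
sun–planet: 24·(0−11/15) = −21·(ω_p−ω_c)  ⇒  ω_p−ω_c = −(24/21)·(-11/15) = 88/105
ω_p = 11/15 + 88/105 = 11/7

11/7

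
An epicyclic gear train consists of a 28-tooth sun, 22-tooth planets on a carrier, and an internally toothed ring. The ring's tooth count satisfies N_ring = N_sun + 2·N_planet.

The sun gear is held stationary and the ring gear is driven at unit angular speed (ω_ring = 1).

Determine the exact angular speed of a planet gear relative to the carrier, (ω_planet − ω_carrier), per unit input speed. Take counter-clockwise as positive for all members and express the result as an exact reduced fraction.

N_ring = 28 + 2·22 = 72
28(ω_s−ω_c) = −72(ω_r−ω_c),  ω_s=0, ω_r=1
28(0−ω_c) = −72(1−ω_c)  ⇒  100ω_c = 72  ⇒  ω_c = 18/25
sun–planet: 28·(0−18/25) = −22·(ω_p−ω_c)  ⇒  ω_p−ω_c = −(28/22)·(-18/25) = 252/275

252/275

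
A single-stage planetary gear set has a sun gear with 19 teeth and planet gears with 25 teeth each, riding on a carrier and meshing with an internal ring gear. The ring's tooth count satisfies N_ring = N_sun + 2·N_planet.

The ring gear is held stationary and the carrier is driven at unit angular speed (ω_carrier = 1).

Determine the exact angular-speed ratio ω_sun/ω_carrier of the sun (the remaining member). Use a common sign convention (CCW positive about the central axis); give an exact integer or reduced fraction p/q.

88/19

N_ring = 19 + 2·25 = 69
19(ω_s−ω_c) = −69(ω_r−ω_c),  ω_r=0, ω_c=1
ω_s = 1 − (69/19)(0−1) = 88/19
ω_s/ω_c = 88/19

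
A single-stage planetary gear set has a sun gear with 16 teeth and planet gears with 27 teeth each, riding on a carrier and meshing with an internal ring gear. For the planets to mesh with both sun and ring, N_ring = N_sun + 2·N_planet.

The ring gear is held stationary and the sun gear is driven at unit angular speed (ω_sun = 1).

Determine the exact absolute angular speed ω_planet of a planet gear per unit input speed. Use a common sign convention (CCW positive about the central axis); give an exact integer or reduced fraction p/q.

-8/27

N_ring = 16 + 2·27 = 70
16(ω_s−ω_c) = −70(ω_r−ω_c),  ω_r=0, ω_s=1
16(1−ω_c) = −70(0−ω_c)  ⇒  86ω_c = 16  ⇒  ω_c = 8/43
sun–planet: 16·(1−8/43) = −27·(ω_p−ω_c)  ⇒  ω_p−ω_c = −(16/27)·(35/43) = -560/1161
ω_p = 8/43 − 560/1161 = -8/27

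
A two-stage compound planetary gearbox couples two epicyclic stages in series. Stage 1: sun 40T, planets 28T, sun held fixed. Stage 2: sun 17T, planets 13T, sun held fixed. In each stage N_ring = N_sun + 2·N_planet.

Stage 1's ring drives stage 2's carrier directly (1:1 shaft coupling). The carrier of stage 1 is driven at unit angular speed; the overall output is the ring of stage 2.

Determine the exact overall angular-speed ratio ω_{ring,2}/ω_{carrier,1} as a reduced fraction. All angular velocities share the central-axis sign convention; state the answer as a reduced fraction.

Stage 1: N_ring = 40 + 2·28 = 96
Stage 1: 40(ω_s−ω_c) = −96(ω_r−ω_c),  ω_s=0, ω_c=1
Stage 1: ω_r = 1 − (40/96)(0−1) = 17/12
  ⇒ ω_r¹/ω_c¹ = 17/12
Stage 2: N_ring = 17 + 2·13 = 43
Stage 2: 17(ω_s−ω_c) = −43(ω_r−ω_c),  ω_s=0, ω_c=1
Stage 2: ω_r = 1 − (17/43)(0−1) = 60/43
  ⇒ ω_r²/ω_c² = 60/43
Coupling ω_c² = ω_r¹ ⇒ overall = 17/12 × 60/43 = 85/43

85/43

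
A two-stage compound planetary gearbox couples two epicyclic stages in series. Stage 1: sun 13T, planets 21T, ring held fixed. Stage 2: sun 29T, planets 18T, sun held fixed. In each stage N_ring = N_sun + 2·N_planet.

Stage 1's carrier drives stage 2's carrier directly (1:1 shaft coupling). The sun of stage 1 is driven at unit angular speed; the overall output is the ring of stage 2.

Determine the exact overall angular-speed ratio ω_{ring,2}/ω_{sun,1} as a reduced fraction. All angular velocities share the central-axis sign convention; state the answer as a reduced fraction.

Stage 1: N_ring = 13 + 2·21 = 55
Stage 1: 13(ω_s−ω_c) = −55(ω_r−ω_c),  ω_r=0, ω_s=1
Stage 1: 13(1−ω_c) = −55(0−ω_c)  ⇒  68ω_c = 13  ⇒  ω_c = 13/68
  ⇒ ω_c¹/ω_s¹ = 13/68
Stage 2: N_ring = 29 + 2·18 = 65
Stage 2: 29(ω_s−ω_c) = −65(ω_r−ω_c),  ω_s=0, ω_c=1
Stage 2: ω_r = 1 − (29/65)(0−1) = 94/65
  ⇒ ω_r²/ω_c² = 94/65
Coupling ω_c² = ω_c¹ ⇒ overall = 13/68 × 94/65 = 47/170

47/170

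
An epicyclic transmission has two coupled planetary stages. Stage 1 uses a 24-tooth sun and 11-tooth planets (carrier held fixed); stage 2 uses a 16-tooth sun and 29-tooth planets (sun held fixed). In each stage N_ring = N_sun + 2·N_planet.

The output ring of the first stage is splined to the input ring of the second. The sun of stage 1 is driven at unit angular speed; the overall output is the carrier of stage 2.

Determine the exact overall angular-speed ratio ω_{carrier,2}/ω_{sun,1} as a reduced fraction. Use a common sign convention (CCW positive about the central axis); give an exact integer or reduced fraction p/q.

-148/345

Stage 1: N_ring = 24 + 2·11 = 46
Stage 1: 24(ω_s−ω_c) = −46(ω_r−ω_c),  ω_c=0, ω_s=1
Stage 1: ω_r = 0 − (24/46)(1−0) = -12/23
  ⇒ ω_r¹/ω_s¹ = -12/23
Stage 2: N_ring = 16 + 2·29 = 74
Stage 2: 16(ω_s−ω_c) = −74(ω_r−ω_c),  ω_s=0, ω_r=1
Stage 2: 16(0−ω_c) = −74(1−ω_c)  ⇒  90ω_c = 74  ⇒  ω_c = 37/45
  ⇒ ω_c²/ω_r² = 37/45
Coupling ω_r² = ω_r¹ ⇒ overall = -12/23 × 37/45 = -148/345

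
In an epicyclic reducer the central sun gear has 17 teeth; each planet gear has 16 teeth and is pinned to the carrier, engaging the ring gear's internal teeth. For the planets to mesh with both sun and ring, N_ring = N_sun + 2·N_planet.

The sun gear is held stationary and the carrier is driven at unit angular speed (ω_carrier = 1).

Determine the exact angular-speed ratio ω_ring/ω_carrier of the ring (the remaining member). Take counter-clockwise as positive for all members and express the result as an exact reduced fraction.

66/49

N_ring = 17 + 2·16 = 49
17(ω_s−ω_c) = −49(ω_r−ω_c),  ω_s=0, ω_c=1
ω_r = 1 − (17/49)(0−1) = 66/49
ω_r/ω_c = 66/49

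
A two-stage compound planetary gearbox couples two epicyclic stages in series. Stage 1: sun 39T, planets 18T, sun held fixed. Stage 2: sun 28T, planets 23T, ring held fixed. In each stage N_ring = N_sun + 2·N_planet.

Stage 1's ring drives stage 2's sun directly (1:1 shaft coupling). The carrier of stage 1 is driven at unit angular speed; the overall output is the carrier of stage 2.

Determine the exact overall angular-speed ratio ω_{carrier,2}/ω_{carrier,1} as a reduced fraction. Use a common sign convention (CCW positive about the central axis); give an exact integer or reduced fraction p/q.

Stage 1: N_ring = 39 + 2·18 = 75
Stage 1: 39(ω_s−ω_c) = −75(ω_r−ω_c),  ω_s=0, ω_c=1
Stage 1: ω_r = 1 − (39/75)(0−1) = 38/25
  ⇒ ω_r¹/ω_c¹ = 38/25
Stage 2: N_ring = 28 + 2·23 = 74
Stage 2: 28(ω_s−ω_c) = −74(ω_r−ω_c),  ω_r=0, ω_s=1
Stage 2: 28(1−ω_c) = −74(0−ω_c)  ⇒  102ω_c = 28  ⇒  ω_c = 14/51
  ⇒ ω_c²/ω_s² = 14/51
Coupling ω_s² = ω_r¹ ⇒ overall = 38/25 × 14/51 = 532/1275

532/1275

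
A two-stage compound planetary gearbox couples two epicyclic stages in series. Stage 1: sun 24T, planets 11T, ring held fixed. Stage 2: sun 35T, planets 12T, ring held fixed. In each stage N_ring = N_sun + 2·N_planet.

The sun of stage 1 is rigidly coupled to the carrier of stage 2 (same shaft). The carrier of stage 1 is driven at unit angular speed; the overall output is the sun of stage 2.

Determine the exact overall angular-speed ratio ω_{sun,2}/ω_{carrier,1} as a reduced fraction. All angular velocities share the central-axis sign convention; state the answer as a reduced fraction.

47/6

Stage 1: N_ring = 24 + 2·11 = 46
Stage 1: 24(ω_s−ω_c) = −46(ω_r−ω_c),  ω_r=0, ω_c=1
Stage 1: ω_s = 1 − (46/24)(0−1) = 35/12
  ⇒ ω_s¹/ω_c¹ = 35/12
Stage 2: N_ring = 35 + 2·12 = 59
Stage 2: 35(ω_s−ω_c) = −59(ω_r−ω_c),  ω_r=0, ω_c=1
Stage 2: ω_s = 1 − (59/35)(0−1) = 94/35
  ⇒ ω_s²/ω_c² = 94/35
Coupling ω_c² = ω_s¹ ⇒ overall = 35/12 × 94/35 = 47/6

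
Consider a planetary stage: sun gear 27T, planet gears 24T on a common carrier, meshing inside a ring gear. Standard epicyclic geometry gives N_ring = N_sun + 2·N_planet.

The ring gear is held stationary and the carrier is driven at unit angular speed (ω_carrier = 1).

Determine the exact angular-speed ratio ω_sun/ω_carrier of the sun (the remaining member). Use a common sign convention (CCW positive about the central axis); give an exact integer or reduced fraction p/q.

N_ring = 27 + 2·24 = 75
27(ω_s−ω_c) = −75(ω_r−ω_c),  ω_r=0, ω_c=1
ω_s = 1 − (75/27)(0−1) = 34/9
ω_s/ω_c = 34/9

34/9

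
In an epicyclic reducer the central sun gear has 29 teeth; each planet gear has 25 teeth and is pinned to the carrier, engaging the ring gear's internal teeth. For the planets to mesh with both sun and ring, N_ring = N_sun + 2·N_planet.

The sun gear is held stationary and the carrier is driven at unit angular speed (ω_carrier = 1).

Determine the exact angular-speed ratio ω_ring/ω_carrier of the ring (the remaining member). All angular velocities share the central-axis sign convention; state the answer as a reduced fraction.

108/79

N_ring = 29 + 2·25 = 79
29(ω_s−ω_c) = −79(ω_r−ω_c),  ω_s=0, ω_c=1
ω_r = 1 − (29/79)(0−1) = 108/79
ω_r/ω_c = 108/79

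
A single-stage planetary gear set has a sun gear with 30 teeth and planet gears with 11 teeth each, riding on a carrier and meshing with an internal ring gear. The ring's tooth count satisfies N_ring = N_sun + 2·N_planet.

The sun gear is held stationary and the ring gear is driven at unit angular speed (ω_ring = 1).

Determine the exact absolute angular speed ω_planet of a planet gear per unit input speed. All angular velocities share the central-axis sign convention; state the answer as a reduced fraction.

N_ring = 30 + 2·11 = 52
30(ω_s−ω_c) = −52(ω_r−ω_c),  ω_s=0, ω_r=1
30(0−ω_c) = −52(1−ω_c)  ⇒  82ω_c = 52  ⇒  ω_c = 26/41
sun–planet: 30·(0−26/41) = −11·(ω_p−ω_c)  ⇒  ω_p−ω_c = −(30/11)·(-26/41) = 780/451
ω_p = 26/41 + 780/451 = 26/11

26/11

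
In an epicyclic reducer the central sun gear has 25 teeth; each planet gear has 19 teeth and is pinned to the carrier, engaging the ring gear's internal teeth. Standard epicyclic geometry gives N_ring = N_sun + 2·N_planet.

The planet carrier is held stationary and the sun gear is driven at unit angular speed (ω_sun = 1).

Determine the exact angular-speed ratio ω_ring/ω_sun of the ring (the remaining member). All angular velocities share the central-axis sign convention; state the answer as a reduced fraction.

N_ring = 25 + 2·19 = 63
25(ω_s−ω_c) = −63(ω_r−ω_c),  ω_c=0, ω_s=1
ω_r = 0 − (25/63)(1−0) = -25/63
ω_r/ω_s = -25/63

-25/63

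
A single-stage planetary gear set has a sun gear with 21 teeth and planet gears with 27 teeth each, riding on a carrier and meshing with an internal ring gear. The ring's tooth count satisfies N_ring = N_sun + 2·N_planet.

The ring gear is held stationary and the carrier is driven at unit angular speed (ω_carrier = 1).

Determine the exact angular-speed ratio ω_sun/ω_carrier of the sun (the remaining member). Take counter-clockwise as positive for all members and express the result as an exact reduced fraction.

32/7

N_ring = 21 + 2·27 = 75
21(ω_s−ω_c) = −75(ω_r−ω_c),  ω_r=0, ω_c=1
ω_s = 1 − (75/21)(0−1) = 32/7
ω_s/ω_c = 32/7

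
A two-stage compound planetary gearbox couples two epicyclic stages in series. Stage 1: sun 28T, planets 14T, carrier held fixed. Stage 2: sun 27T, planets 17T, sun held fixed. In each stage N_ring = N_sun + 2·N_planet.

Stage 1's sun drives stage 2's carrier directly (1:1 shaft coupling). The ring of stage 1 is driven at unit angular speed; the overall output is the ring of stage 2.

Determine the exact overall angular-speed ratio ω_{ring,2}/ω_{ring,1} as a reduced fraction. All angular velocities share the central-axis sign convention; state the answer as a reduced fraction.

-176/61

Stage 1: N_ring = 28 + 2·14 = 56
Stage 1: 28(ω_s−ω_c) = −56(ω_r−ω_c),  ω_c=0, ω_r=1
Stage 1: ω_s = 0 − (56/28)(1−0) = -2
  ⇒ ω_s¹/ω_r¹ = -2
Stage 2: N_ring = 27 + 2·17 = 61
Stage 2: 27(ω_s−ω_c) = −61(ω_r−ω_c),  ω_s=0, ω_c=1
Stage 2: ω_r = 1 − (27/61)(0−1) = 88/61
  ⇒ ω_r²/ω_c² = 88/61
Coupling ω_c² = ω_s¹ ⇒ overall = -2 × 88/61 = -176/61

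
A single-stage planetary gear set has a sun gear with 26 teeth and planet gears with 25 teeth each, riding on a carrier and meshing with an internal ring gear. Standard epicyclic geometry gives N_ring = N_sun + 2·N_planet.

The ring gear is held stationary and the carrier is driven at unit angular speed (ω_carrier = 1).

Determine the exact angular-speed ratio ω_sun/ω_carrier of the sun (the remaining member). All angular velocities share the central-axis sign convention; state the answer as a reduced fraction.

N_ring = 26 + 2·25 = 76
26(ω_s−ω_c) = −76(ω_r−ω_c),  ω_r=0, ω_c=1
ω_s = 1 − (76/26)(0−1) = 51/13
ω_s/ω_c = 51/13

51/13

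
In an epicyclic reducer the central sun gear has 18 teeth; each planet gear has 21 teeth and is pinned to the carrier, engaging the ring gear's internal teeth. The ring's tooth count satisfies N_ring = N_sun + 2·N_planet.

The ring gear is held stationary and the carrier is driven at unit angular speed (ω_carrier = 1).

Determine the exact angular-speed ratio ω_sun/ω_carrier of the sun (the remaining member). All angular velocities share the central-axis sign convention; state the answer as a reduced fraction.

13/3

N_ring = 18 + 2·21 = 60
18(ω_s−ω_c) = −60(ω_r−ω_c),  ω_r=0, ω_c=1
ω_s = 1 − (60/18)(0−1) = 13/3
ω_s/ω_c = 13/3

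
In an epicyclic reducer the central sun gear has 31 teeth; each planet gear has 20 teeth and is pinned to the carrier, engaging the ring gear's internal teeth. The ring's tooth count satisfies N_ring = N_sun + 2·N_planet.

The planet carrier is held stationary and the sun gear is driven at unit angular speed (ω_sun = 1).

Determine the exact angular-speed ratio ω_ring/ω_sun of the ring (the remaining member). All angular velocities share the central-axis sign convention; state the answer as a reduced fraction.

-31/71

N_ring = 31 + 2·20 = 71
31(ω_s−ω_c) = −71(ω_r−ω_c),  ω_c=0, ω_s=1
ω_r = 0 − (31/71)(1−0) = -31/71
ω_r/ω_s = -31/71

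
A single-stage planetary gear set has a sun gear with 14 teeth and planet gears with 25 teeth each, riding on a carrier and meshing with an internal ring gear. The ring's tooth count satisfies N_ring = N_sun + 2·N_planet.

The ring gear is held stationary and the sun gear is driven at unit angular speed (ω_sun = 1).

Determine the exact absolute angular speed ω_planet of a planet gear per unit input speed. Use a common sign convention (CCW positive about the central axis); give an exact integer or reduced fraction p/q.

N_ring = 14 + 2·25 = 64
14(ω_s−ω_c) = −64(ω_r−ω_c),  ω_r=0, ω_s=1
14(1−ω_c) = −64(0−ω_c)  ⇒  78ω_c = 14  ⇒  ω_c = 7/39
sun–planet: 14·(1−7/39) = −25·(ω_p−ω_c)  ⇒  ω_p−ω_c = −(14/25)·(32/39) = -448/975
ω_p = 7/39 − 448/975 = -7/25

-7/25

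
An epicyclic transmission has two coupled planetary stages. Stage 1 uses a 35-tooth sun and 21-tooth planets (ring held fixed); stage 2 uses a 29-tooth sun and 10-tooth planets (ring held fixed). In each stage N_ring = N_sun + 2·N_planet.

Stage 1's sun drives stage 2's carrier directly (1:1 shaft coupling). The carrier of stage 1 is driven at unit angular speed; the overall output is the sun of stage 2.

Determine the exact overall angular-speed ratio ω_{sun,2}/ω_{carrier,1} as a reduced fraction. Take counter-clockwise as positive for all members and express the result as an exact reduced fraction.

Stage 1: N_ring = 35 + 2·21 = 77
Stage 1: 35(ω_s−ω_c) = −77(ω_r−ω_c),  ω_r=0, ω_c=1
Stage 1: ω_s = 1 − (77/35)(0−1) = 16/5
  ⇒ ω_s¹/ω_c¹ = 16/5
Stage 2: N_ring = 29 + 2·10 = 49
Stage 2: 29(ω_s−ω_c) = −49(ω_r−ω_c),  ω_r=0, ω_c=1
Stage 2: ω_s = 1 − (49/29)(0−1) = 78/29
  ⇒ ω_s²/ω_c² = 78/29
Coupling ω_c² = ω_s¹ ⇒ overall = 16/5 × 78/29 = 1248/145

1248/145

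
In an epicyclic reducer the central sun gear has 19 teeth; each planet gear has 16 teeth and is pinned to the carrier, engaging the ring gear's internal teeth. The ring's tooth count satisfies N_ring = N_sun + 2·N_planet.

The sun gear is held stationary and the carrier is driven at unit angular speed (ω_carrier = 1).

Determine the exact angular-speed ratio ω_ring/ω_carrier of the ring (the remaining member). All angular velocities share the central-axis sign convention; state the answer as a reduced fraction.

N_ring = 19 + 2·16 = 51
19(ω_s−ω_c) = −51(ω_r−ω_c),  ω_s=0, ω_c=1
ω_r = 1 − (19/51)(0−1) = 70/51
ω_r/ω_c = 70/51

70/51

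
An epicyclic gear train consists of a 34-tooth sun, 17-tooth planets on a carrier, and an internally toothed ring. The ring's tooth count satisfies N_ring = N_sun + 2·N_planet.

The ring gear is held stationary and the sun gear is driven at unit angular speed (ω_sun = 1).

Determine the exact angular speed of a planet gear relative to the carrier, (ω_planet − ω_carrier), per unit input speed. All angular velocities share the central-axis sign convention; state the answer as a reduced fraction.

N_ring = 34 + 2·17 = 68
34(ω_s−ω_c) = −68(ω_r−ω_c),  ω_r=0, ω_s=1
34(1−ω_c) = −68(0−ω_c)  ⇒  102ω_c = 34  ⇒  ω_c = 1/3
sun–planet: 34·(1−1/3) = −17·(ω_p−ω_c)  ⇒  ω_p−ω_c = −(34/17)·(2/3) = -4/3

-4/3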